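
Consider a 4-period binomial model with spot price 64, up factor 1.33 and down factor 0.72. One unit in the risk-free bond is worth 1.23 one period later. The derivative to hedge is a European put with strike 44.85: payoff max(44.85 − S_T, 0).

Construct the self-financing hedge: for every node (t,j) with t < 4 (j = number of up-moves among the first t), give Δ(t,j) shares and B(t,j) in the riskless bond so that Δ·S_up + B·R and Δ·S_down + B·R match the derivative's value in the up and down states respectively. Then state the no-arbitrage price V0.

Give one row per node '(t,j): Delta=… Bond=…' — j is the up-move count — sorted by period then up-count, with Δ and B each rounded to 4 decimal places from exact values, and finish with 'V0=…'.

(0,0): Delta=-0.0130 Bond=0.9261
(1,0): Delta=-0.0935 Bond=4.8485
(1,1): Delta=-0.0045 Bond=0.4118
(2,0): Delta=-0.5352 Bond=20.6189
(2,1): Delta=-0.0466 Bond=3.0900
(2,2): Delta=0.0000 Bond=0.0000
(3,0): Delta=-1.0000 Bond=36.4634
(3,1): Delta=-0.4859 Bond=23.1844
(3,2): Delta=0.0000 Bond=0.0000
(3,3): Delta=0.0000 Bond=0.0000
V0=0.0929

Risk-neutral probability p* = (R−d)/(u−d) = (1.23−0.72)/(1.33−0.72) = 0.8361.
At expiry t=4: V(4,0)=27.6507, V(4,1)=13.0791, V(4,2)=0.0000, V(4,3)=0.0000, V(4,4)=0.0000
Node (3,0) S=23.8879: V=(p*·13.0791+(1−p*)·27.6507)/1.23=12.5755; Δ=(13.0791−27.6507)/(31.7709−17.1993)=-1.0000; B=V−Δ·S=36.4634
Node (3,1) S=44.1262: V=(p*·0.0000+(1−p*)·13.0791)/1.23=1.7432; Δ=(0.0000−13.0791)/(58.6879−31.7709)=-0.4859; B=V−Δ·S=23.1844
Node (3,2) S=81.5109: V=(p*·0.0000+(1−p*)·0.0000)/1.23=0.0000; Δ=(0.0000−0.0000)/(108.4095−58.6879)=0.0000; B=V−Δ·S=0.0000
Node (3,3) S=150.5688: V=(p*·0.0000+(1−p*)·0.0000)/1.23=0.0000; Δ=(0.0000−0.0000)/(200.2565−108.4095)=0.0000; B=V−Δ·S=0.0000
Node (2,0) S=33.1776: V=(p*·1.7432+(1−p*)·12.5755)/1.23=2.8610; Δ=(1.7432−12.5755)/(44.1262−23.8879)=-0.5352; B=V−Δ·S=20.6189
Node (2,1) S=61.2864: V=(p*·0.0000+(1−p*)·1.7432)/1.23=0.2323; Δ=(0.0000−1.7432)/(81.5109−44.1262)=-0.0466; B=V−Δ·S=3.0900
Node (2,2) S=113.2096: V=(p*·0.0000+(1−p*)·0.0000)/1.23=0.0000; Δ=(0.0000−0.0000)/(150.5688−81.5109)=0.0000; B=V−Δ·S=0.0000
Node (1,0) S=46.0800: V=(p*·0.2323+(1−p*)·2.8610)/1.23=0.5392; Δ=(0.2323−2.8610)/(61.2864−33.1776)=-0.0935; B=V−Δ·S=4.8485
Node (1,1) S=85.1200: V=(p*·0.0000+(1−p*)·0.2323)/1.23=0.0310; Δ=(0.0000−0.2323)/(113.2096−61.2864)=-0.0045; B=V−Δ·S=0.4118
Node (0,0) S=64.0000: V=(p*·0.0310+(1−p*)·0.5392)/1.23=0.0929; Δ=(0.0310−0.5392)/(85.1200−46.0800)=-0.0130; B=V−Δ·S=0.9261
Root portfolio cost Δ·64+B reproduces V0=0.0929.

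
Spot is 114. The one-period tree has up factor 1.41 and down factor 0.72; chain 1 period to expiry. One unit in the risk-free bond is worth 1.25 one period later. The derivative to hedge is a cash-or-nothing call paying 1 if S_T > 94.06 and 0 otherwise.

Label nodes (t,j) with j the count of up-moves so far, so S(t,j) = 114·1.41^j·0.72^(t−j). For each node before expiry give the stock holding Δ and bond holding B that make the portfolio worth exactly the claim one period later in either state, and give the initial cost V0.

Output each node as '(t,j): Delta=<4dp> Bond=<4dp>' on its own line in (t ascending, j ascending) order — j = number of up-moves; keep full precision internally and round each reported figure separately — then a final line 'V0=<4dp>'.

No-arbitrage ⇒ martingale measure with p* = (R−d)/(u−d) = 0.7681.
Terminal payoffs: V(1,0)=0.0000, V(1,1)=1.0000
Node (0,0) S=114.0000: V=(p*·1.0000+(1−p*)·0.0000)/1.25=0.6145; Δ=(1.0000−0.0000)/(160.7400−82.0800)=0.0127; B=V−Δ·S=-0.8348
The time-0 hedge costs 0.6145, which is the no-arbitrage price.

(0,0): Delta=0.0127 Bond=-0.8348
V0=0.6145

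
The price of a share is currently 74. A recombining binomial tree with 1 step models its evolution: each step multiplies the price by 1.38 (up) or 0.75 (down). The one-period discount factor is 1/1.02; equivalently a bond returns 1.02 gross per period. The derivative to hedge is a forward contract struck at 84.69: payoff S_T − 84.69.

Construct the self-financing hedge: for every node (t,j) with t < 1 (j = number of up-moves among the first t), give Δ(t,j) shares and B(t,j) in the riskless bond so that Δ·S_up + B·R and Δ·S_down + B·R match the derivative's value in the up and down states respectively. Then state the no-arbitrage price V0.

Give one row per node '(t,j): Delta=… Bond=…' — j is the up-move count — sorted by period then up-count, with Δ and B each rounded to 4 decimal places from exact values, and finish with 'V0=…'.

(0,0): Delta=1.0000 Bond=-83.0294
V0=-9.0294

Risk-neutral probability p* = (R−d)/(u−d) = (1.02−0.75)/(1.38−0.75) = 0.4286.
Terminal values V(1,·): V(1,0)=-29.1900, V(1,1)=17.4300
Node (0,0) S=74.0000: V=(p*·17.4300+(1−p*)·-29.1900)/1.02=-9.0294; Δ=(17.4300−-29.1900)/(102.1200−55.5000)=1.0000; B=V−Δ·S=-83.0294
Root portfolio cost Δ·74+B reproduces V0=-9.0294.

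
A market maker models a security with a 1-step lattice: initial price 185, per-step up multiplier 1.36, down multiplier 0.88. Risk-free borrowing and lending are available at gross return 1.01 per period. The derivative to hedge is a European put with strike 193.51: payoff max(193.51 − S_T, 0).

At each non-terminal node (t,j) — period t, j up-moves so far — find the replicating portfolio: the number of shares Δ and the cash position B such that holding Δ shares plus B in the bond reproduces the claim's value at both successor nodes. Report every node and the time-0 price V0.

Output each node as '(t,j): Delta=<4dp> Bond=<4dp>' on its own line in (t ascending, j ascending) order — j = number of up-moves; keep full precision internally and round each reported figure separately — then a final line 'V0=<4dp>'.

(0,0): Delta=-0.3458 Bond=86.1502
V0=22.1710

Risk-neutral probability p* = (R−d)/(u−d) = (1.01−0.88)/(1.36−0.88) = 0.2708.
At expiry t=1: V(1,0)=30.7100, V(1,1)=0.0000
Node (0,0) S=185.0000: V=(p*·0.0000+(1−p*)·30.7100)/1.01=22.1710; Δ=(0.0000−30.7100)/(251.6000−162.8000)=-0.3458; B=V−Δ·S=86.1502
Root portfolio cost Δ·185+B reproduces V0=22.1710.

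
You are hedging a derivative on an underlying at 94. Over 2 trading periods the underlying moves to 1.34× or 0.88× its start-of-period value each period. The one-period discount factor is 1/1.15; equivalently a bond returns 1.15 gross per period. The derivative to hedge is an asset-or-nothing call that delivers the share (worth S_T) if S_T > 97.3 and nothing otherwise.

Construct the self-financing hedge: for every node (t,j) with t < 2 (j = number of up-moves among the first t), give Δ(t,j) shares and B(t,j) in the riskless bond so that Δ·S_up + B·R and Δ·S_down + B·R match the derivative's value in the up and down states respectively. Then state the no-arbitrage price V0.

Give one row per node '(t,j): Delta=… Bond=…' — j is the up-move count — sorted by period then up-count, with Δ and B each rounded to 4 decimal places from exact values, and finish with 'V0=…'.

(0,0): Delta=1.6047 Bond=-66.2278
(1,0): Delta=2.9130 Bond=-184.3921
(1,1): Delta=1.0000 Bond=0.0000
V0=84.6095

Under the risk-neutral measure, an up-move has probability p* = (R−d)/(u−d) = 0.5870 and values discount at R = 1.15.
Terminal payoffs: V(2,0)=0.0000, V(2,1)=110.8448, V(2,2)=168.7864
(1,0): S=82.7200. Δ = (V_up−V_dn)/(S_up−S_dn) = (110.8448−0.0000)/(110.8448−72.7936) = 2.9130. V = [p*·110.8448 + (1−p*)·0.0000]/1.15 = 56.5749. B = V − Δ·S = -184.3921.
(1,1): S=125.9600. Δ = (V_up−V_dn)/(S_up−S_dn) = (168.7864−110.8448)/(168.7864−110.8448) = 1.0000. V = [p*·168.7864 + (1−p*)·110.8448]/1.15 = 125.9600. B = V − Δ·S = 0.0000.
(0,0): S=94.0000. Δ = (V_up−V_dn)/(S_up−S_dn) = (125.9600−56.5749)/(125.9600−82.7200) = 1.6047. V = [p*·125.9600 + (1−p*)·56.5749]/1.15 = 84.6095. B = V − Δ·S = -66.2278.
Self-financing check: at every node Δ·S+B equals the discounted successor values.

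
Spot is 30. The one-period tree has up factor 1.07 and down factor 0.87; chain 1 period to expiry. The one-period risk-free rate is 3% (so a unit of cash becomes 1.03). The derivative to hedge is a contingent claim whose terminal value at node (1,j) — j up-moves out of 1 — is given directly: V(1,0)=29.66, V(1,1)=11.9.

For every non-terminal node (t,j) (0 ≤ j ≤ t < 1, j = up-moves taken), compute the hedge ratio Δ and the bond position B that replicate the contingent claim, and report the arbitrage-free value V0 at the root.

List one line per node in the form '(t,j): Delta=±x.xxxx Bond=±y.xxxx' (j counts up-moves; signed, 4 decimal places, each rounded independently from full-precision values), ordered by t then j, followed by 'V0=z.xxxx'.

(0,0): Delta=-2.9600 Bond=103.8019
V0=15.0019

No-arbitrage ⇒ martingale measure with p* = (R−d)/(u−d) = 0.8000.
Payoff layer (t=1): V(1,0)=29.6600, V(1,1)=11.9000
Node (0,0) S=30.0000: V=(p*·11.9000+(1−p*)·29.6600)/1.03=15.0019; Δ=(11.9000−29.6600)/(32.1000−26.1000)=-2.9600; B=V−Δ·S=103.8019
Check: Δ(0,0)·S0 + B(0,0) = 15.0019 = V0.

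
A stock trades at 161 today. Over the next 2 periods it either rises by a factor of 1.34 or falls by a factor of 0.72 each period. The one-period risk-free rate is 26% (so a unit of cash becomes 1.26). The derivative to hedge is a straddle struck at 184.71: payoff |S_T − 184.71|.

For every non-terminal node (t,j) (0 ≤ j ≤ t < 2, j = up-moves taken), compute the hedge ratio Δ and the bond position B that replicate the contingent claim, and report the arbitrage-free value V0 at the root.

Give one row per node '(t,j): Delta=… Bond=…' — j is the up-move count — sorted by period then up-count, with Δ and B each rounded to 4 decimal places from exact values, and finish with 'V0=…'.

(0,0): Delta=0.4457 Bond=-16.6558
(1,0): Delta=-1.0000 Bond=146.5952
(1,1): Delta=0.5607 Bond=-45.8132
V0=55.0964

Under the risk-neutral measure, an up-move has probability p* = (R−d)/(u−d) = 0.8710 and values discount at R = 1.26.
Terminal payoffs: V(2,0)=101.2476, V(2,1)=29.3772, V(2,2)=104.3816
Node (1,0) S=115.9200: V=(p*·29.3772+(1−p*)·101.2476)/1.26=30.6752; Δ=(29.3772−101.2476)/(155.3328−83.4624)=-1.0000; B=V−Δ·S=146.5952
Node (1,1) S=215.7400: V=(p*·104.3816+(1−p*)·29.3772)/1.26=75.1616; Δ=(104.3816−29.3772)/(289.0916−155.3328)=0.5607; B=V−Δ·S=-45.8132
Node (0,0) S=161.0000: V=(p*·75.1616+(1−p*)·30.6752)/1.26=55.0964; Δ=(75.1616−30.6752)/(215.7400−115.9200)=0.4457; B=V−Δ·S=-16.6558
Check: Δ(0,0)·S0 + B(0,0) = 55.0964 = V0.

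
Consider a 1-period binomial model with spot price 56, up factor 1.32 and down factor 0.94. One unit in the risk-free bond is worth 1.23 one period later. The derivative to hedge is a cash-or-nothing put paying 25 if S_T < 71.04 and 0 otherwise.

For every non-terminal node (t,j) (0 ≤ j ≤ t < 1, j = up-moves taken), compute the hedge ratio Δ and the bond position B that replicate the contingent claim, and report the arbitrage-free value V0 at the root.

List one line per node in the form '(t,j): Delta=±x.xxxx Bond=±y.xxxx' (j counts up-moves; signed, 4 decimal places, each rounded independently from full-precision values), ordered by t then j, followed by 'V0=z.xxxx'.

(0,0): Delta=-1.1748 Bond=70.6033
V0=4.8139

The replicating-portfolio and risk-neutral prices coincide; use p* = (1.23−0.94)/(1.32−0.94) = 0.7632 for the latter.
Terminal values V(1,·): V(1,0)=25.0000, V(1,1)=0.0000
  t=0,j=0: stock 56.0000 → up 73.9200 (V=0.0000), down 52.6400 (V=25.0000). Price 4.8139; hedge Δ=-1.1748, bond B=70.6033.
Check: Δ(0,0)·S0 + B(0,0) = 4.8139 = V0.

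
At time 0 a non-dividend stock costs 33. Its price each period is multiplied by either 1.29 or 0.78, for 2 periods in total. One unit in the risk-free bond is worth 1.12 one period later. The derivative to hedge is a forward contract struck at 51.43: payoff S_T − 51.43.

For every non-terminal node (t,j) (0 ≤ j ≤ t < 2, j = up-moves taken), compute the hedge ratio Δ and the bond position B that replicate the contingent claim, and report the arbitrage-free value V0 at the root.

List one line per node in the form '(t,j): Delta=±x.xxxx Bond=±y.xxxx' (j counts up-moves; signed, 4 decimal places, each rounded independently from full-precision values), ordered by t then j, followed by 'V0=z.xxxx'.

No-arbitrage ⇒ martingale measure with p* = (R−d)/(u−d) = 0.6667.
Payoff layer (t=2): V(2,0)=-31.3528, V(2,1)=-18.2254, V(2,2)=3.4853
  t=1,j=0: stock 25.7400 → up 33.2046 (V=-18.2254), down 20.0772 (V=-31.3528). Price -20.1796; hedge Δ=1.0000, bond B=-45.9196.
  t=1,j=1: stock 42.5700 → up 54.9153 (V=3.4853), down 33.2046 (V=-18.2254). Price -3.3496; hedge Δ=1.0000, bond B=-45.9196.
  t=0,j=0: stock 33.0000 → up 42.5700 (V=-3.3496), down 25.7400 (V=-20.1796). Price -7.9997; hedge Δ=1.0000, bond B=-40.9997.
Root portfolio cost Δ·33+B reproduces V0=-7.9997.

(0,0): Delta=1.0000 Bond=-40.9997
(1,0): Delta=1.0000 Bond=-45.9196
(1,1): Delta=1.0000 Bond=-45.9196
V0=-7.9997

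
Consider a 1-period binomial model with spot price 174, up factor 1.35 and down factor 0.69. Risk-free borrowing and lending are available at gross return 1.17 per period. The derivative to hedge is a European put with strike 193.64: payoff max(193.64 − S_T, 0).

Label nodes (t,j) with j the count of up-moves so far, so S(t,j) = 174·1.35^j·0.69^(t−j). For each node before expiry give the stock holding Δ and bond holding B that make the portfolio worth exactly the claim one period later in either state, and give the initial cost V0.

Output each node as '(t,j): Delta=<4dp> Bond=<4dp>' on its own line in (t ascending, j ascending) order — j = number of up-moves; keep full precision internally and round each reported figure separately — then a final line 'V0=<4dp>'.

The replicating-portfolio and risk-neutral prices coincide; use p* = (1.17−0.69)/(1.35−0.69) = 0.7273 for the latter.
Terminal payoffs: V(1,0)=73.5800, V(1,1)=0.0000
  t=0,j=0: stock 174.0000 → up 234.9000 (V=0.0000), down 120.0600 (V=73.5800). Price 17.1515; hedge Δ=-0.6407, bond B=128.6364.
Check: Δ(0,0)·S0 + B(0,0) = 17.1515 = V0.

(0,0): Delta=-0.6407 Bond=128.6364
V0=17.1515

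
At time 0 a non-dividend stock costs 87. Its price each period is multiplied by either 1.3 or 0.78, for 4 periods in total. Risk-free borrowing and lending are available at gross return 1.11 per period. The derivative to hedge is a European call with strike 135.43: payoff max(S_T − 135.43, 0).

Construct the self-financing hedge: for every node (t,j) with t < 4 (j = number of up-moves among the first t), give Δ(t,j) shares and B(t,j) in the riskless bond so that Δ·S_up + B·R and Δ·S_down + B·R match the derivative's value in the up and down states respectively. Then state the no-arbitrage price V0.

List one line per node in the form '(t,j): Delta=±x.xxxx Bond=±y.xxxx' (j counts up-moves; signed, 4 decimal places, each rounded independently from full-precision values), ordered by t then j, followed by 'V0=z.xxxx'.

Since d<R<u, set p* = (R−d)/(u−d) = 0.6346; price each node as the discounted p*-expectation of its children.
Terminal values V(4,·): V(4,0)=0.0000, V(4,1)=0.0000, V(4,2)=0.0000, V(4,3)=13.6584, V(4,4)=113.0507
(3,0): S=41.2860. Δ = (V_up−V_dn)/(S_up−S_dn) = (0.0000−0.0000)/(53.6718−32.2031) = 0.0000. V = [p*·0.0000 + (1−p*)·0.0000]/1.11 = 0.0000. B = V − Δ·S = 0.0000.
(3,1): S=68.8100. Δ = (V_up−V_dn)/(S_up−S_dn) = (0.0000−0.0000)/(89.4531−53.6718) = 0.0000. V = [p*·0.0000 + (1−p*)·0.0000]/1.11 = 0.0000. B = V − Δ·S = 0.0000.
(3,2): S=114.6834. Δ = (V_up−V_dn)/(S_up−S_dn) = (13.6584−0.0000)/(149.0884−89.4531) = 0.2290. V = [p*·13.6584 + (1−p*)·0.0000]/1.11 = 7.8089. B = V − Δ·S = -18.4573.
(3,3): S=191.1390. Δ = (V_up−V_dn)/(S_up−S_dn) = (113.0507−13.6584)/(248.4807−149.0884) = 1.0000. V = [p*·113.0507 + (1−p*)·13.6584]/1.11 = 69.1300. B = V − Δ·S = -122.0090.
(2,0): S=52.9308. Δ = (V_up−V_dn)/(S_up−S_dn) = (0.0000−0.0000)/(68.8100−41.2860) = 0.0000. V = [p*·0.0000 + (1−p*)·0.0000]/1.11 = 0.0000. B = V − Δ·S = 0.0000.
(2,1): S=88.2180. Δ = (V_up−V_dn)/(S_up−S_dn) = (7.8089−0.0000)/(114.6834−68.8100) = 0.1702. V = [p*·7.8089 + (1−p*)·0.0000]/1.11 = 4.4645. B = V − Δ·S = -10.5525.
(2,2): S=147.0300. Δ = (V_up−V_dn)/(S_up−S_dn) = (69.1300−7.8089)/(191.1390−114.6834) = 0.8020. V = [p*·69.1300 + (1−p*)·7.8089]/1.11 = 42.0939. B = V − Δ·S = -75.8314.
(1,0): S=67.8600. Δ = (V_up−V_dn)/(S_up−S_dn) = (4.4645−0.0000)/(88.2180−52.9308) = 0.1265. V = [p*·4.4645 + (1−p*)·0.0000]/1.11 = 2.5525. B = V − Δ·S = -6.0331.
(1,1): S=113.1000. Δ = (V_up−V_dn)/(S_up−S_dn) = (42.0939−4.4645)/(147.0300−88.2180) = 0.6398. V = [p*·42.0939 + (1−p*)·4.4645]/1.11 = 25.5358. B = V − Δ·S = -46.8284.
(0,0): S=87.0000. Δ = (V_up−V_dn)/(S_up−S_dn) = (25.5358−2.5525)/(113.1000−67.8600) = 0.5080. V = [p*·25.5358 + (1−p*)·2.5525]/1.11 = 15.4397. B = V − Δ·S = -28.7589.
Root portfolio cost Δ·87+B reproduces V0=15.4397.

(0,0): Delta=0.5080 Bond=-28.7589
(1,0): Delta=0.1265 Bond=-6.0331
(1,1): Delta=0.6398 Bond=-46.8284
(2,0): Delta=0.0000 Bond=0.0000
(2,1): Delta=0.1702 Bond=-10.5525
(2,2): Delta=0.8020 Bond=-75.8314
(3,0): Delta=0.0000 Bond=0.0000
(3,1): Delta=0.0000 Bond=0.0000
(3,2): Delta=0.2290 Bond=-18.4573
(3,3): Delta=1.0000 Bond=-122.0090
V0=15.4397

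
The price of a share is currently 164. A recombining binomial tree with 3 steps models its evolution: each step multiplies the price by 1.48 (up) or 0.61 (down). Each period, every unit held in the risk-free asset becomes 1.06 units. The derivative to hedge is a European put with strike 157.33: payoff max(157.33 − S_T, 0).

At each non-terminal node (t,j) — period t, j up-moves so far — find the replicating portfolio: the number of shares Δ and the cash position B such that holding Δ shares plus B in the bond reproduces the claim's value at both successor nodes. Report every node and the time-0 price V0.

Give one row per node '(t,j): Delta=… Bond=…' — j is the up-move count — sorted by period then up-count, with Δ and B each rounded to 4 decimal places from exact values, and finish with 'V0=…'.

Under the risk-neutral measure, an up-move has probability p* = (R−d)/(u−d) = 0.5172 and values discount at R = 1.06.
Terminal payoffs: V(3,0)=120.1051, V(3,1)=67.0139, V(3,2)=0.0000, V(3,3)=0.0000
(2,0): S=61.0244. Δ = (V_up−V_dn)/(S_up−S_dn) = (67.0139−120.1051)/(90.3161−37.2249) = -1.0000. V = [p*·67.0139 + (1−p*)·120.1051]/1.06 = 87.4001. B = V − Δ·S = 148.4245.
(2,1): S=148.0592. Δ = (V_up−V_dn)/(S_up−S_dn) = (0.0000−67.0139)/(219.1276−90.3161) = -0.5202. V = [p*·0.0000 + (1−p*)·67.0139]/1.06 = 30.5203. B = V − Δ·S = 107.5478.
(2,2): S=359.2256. Δ = (V_up−V_dn)/(S_up−S_dn) = (0.0000−0.0000)/(531.6539−219.1276) = 0.0000. V = [p*·0.0000 + (1−p*)·0.0000]/1.06 = 0.0000. B = V − Δ·S = 0.0000.
(1,0): S=100.0400. Δ = (V_up−V_dn)/(S_up−S_dn) = (30.5203−87.4001)/(148.0592−61.0244) = -0.6535. V = [p*·30.5203 + (1−p*)·87.4001]/1.06 = 54.6977. B = V − Δ·S = 120.0768.
(1,1): S=242.7200. Δ = (V_up−V_dn)/(S_up−S_dn) = (0.0000−30.5203)/(359.2256−148.0592) = -0.1445. V = [p*·0.0000 + (1−p*)·30.5203]/1.06 = 13.8999. B = V − Δ·S = 48.9808.
(0,0): S=164.0000. Δ = (V_up−V_dn)/(S_up−S_dn) = (13.8999−54.6977)/(242.7200−100.0400) = -0.2859. V = [p*·13.8999 + (1−p*)·54.6977]/1.06 = 31.6938. B = V − Δ·S = 78.5877.
Self-financing check: at every node Δ·S+B equals the discounted successor values.

(0,0): Delta=-0.2859 Bond=78.5877
(1,0): Delta=-0.6535 Bond=120.0768
(1,1): Delta=-0.1445 Bond=48.9808
(2,0): Delta=-1.0000 Bond=148.4245
(2,1): Delta=-0.5202 Bond=107.5478
(2,2): Delta=0.0000 Bond=0.0000
V0=31.6938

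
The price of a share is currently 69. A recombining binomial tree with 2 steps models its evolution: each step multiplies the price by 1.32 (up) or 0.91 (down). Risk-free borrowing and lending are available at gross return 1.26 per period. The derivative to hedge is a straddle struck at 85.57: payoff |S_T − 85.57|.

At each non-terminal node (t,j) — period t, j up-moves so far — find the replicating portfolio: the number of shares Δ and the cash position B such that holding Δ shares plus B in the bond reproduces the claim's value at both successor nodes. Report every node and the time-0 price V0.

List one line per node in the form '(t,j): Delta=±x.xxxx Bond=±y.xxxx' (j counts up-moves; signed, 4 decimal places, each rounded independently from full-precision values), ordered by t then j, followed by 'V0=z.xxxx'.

(0,0): Delta=0.6599 Bond=-28.8198
(1,0): Delta=-1.0000 Bond=67.9127
(1,1): Delta=0.8561 Bond=-54.1802
V0=16.7139

Risk-neutral probability p* = (R−d)/(u−d) = (1.26−0.91)/(1.32−0.91) = 0.8537.
Terminal values V(2,·): V(2,0)=28.4311, V(2,1)=2.6872, V(2,2)=34.6556
(1,0): S=62.7900. Δ = (V_up−V_dn)/(S_up−S_dn) = (2.6872−28.4311)/(82.8828−57.1389) = -1.0000. V = [p*·2.6872 + (1−p*)·28.4311]/1.26 = 5.1227. B = V − Δ·S = 67.9127.
(1,1): S=91.0800. Δ = (V_up−V_dn)/(S_up−S_dn) = (34.6556−2.6872)/(120.2256−82.8828) = 0.8561. V = [p*·34.6556 + (1−p*)·2.6872]/1.26 = 23.7915. B = V − Δ·S = -54.1802.
(0,0): S=69.0000. Δ = (V_up−V_dn)/(S_up−S_dn) = (23.7915−5.1227)/(91.0800−62.7900) = 0.6599. V = [p*·23.7915 + (1−p*)·5.1227]/1.26 = 16.7139. B = V − Δ·S = -28.8198.
Check: Δ(0,0)·S0 + B(0,0) = 16.7139 = V0.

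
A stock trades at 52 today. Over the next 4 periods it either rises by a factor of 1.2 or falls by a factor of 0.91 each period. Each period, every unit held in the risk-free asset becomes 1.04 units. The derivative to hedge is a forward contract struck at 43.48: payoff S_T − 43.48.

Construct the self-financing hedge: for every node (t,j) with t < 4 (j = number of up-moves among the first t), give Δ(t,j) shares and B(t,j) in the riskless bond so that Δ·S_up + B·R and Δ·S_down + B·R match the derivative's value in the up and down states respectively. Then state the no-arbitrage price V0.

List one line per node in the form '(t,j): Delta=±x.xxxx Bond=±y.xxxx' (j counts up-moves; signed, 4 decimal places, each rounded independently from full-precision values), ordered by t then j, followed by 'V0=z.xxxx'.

(0,0): Delta=1.0000 Bond=-37.1669
(1,0): Delta=1.0000 Bond=-38.6536
(1,1): Delta=1.0000 Bond=-38.6536
(2,0): Delta=1.0000 Bond=-40.1997
(2,1): Delta=1.0000 Bond=-40.1997
(2,2): Delta=1.0000 Bond=-40.1997
(3,0): Delta=1.0000 Bond=-41.8077
(3,1): Delta=1.0000 Bond=-41.8077
(3,2): Delta=1.0000 Bond=-41.8077
(3,3): Delta=1.0000 Bond=-41.8077
V0=14.8331

Since d<R<u, set p* = (R−d)/(u−d) = 0.4483; price each node as the discounted p*-expectation of its children.
Terminal payoffs: V(4,0)=-7.8210, V(4,1)=3.5428, V(4,2)=18.5281, V(4,3)=38.2890, V(4,4)=64.3472
(3,0): S=39.1857. Δ = (V_up−V_dn)/(S_up−S_dn) = (3.5428−-7.8210)/(47.0228−35.6590) = 1.0000. V = [p*·3.5428 + (1−p*)·-7.8210]/1.04 = -2.6220. B = V − Δ·S = -41.8077.
(3,1): S=51.6734. Δ = (V_up−V_dn)/(S_up−S_dn) = (18.5281−3.5428)/(62.0081−47.0228) = 1.0000. V = [p*·18.5281 + (1−p*)·3.5428]/1.04 = 9.8657. B = V − Δ·S = -41.8077.
(3,2): S=68.1408. Δ = (V_up−V_dn)/(S_up−S_dn) = (38.2890−18.5281)/(81.7690−62.0081) = 1.0000. V = [p*·38.2890 + (1−p*)·18.5281]/1.04 = 26.3331. B = V − Δ·S = -41.8077.
(3,3): S=89.8560. Δ = (V_up−V_dn)/(S_up−S_dn) = (64.3472−38.2890)/(107.8272−81.7690) = 1.0000. V = [p*·64.3472 + (1−p*)·38.2890]/1.04 = 48.0483. B = V − Δ·S = -41.8077.
(2,0): S=43.0612. Δ = (V_up−V_dn)/(S_up−S_dn) = (9.8657−-2.6220)/(51.6734−39.1857) = 1.0000. V = [p*·9.8657 + (1−p*)·-2.6220]/1.04 = 2.8615. B = V − Δ·S = -40.1997.
(2,1): S=56.7840. Δ = (V_up−V_dn)/(S_up−S_dn) = (26.3331−9.8657)/(68.1408−51.6734) = 1.0000. V = [p*·26.3331 + (1−p*)·9.8657]/1.04 = 16.5843. B = V − Δ·S = -40.1997.
(2,2): S=74.8800. Δ = (V_up−V_dn)/(S_up−S_dn) = (48.0483−26.3331)/(89.8560−68.1408) = 1.0000. V = [p*·48.0483 + (1−p*)·26.3331]/1.04 = 34.6803. B = V − Δ·S = -40.1997.
(1,0): S=47.3200. Δ = (V_up−V_dn)/(S_up−S_dn) = (16.5843−2.8615)/(56.7840−43.0612) = 1.0000. V = [p*·16.5843 + (1−p*)·2.8615]/1.04 = 8.6664. B = V − Δ·S = -38.6536.
(1,1): S=62.4000. Δ = (V_up−V_dn)/(S_up−S_dn) = (34.6803−16.5843)/(74.8800−56.7840) = 1.0000. V = [p*·34.6803 + (1−p*)·16.5843]/1.04 = 23.7464. B = V − Δ·S = -38.6536.
(0,0): S=52.0000. Δ = (V_up−V_dn)/(S_up−S_dn) = (23.7464−8.6664)/(62.4000−47.3200) = 1.0000. V = [p*·23.7464 + (1−p*)·8.6664]/1.04 = 14.8331. B = V − Δ·S = -37.1669.
Each (Δ,B) replicates both successor values, so the strategy is self-financing and V0 is arbitrage-free.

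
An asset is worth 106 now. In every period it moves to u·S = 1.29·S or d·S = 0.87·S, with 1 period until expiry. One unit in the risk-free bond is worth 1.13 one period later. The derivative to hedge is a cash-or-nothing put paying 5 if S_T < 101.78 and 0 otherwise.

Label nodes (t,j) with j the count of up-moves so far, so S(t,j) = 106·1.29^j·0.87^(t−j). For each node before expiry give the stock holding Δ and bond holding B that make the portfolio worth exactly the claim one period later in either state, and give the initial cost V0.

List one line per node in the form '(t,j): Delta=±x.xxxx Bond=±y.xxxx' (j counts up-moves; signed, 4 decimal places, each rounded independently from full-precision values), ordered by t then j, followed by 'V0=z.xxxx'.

(0,0): Delta=-0.1123 Bond=13.5904
V0=1.6856

The replicating-portfolio and risk-neutral prices coincide; use p* = (1.13−0.87)/(1.29−0.87) = 0.6190 for the latter.
Payoff layer (t=1): V(1,0)=5.0000, V(1,1)=0.0000
Node (0,0) S=106.0000: V=(p*·0.0000+(1−p*)·5.0000)/1.13=1.6856; Δ=(0.0000−5.0000)/(136.7400−92.2200)=-0.1123; B=V−Δ·S=13.5904
The time-0 hedge costs 1.6856, which is the no-arbitrage price.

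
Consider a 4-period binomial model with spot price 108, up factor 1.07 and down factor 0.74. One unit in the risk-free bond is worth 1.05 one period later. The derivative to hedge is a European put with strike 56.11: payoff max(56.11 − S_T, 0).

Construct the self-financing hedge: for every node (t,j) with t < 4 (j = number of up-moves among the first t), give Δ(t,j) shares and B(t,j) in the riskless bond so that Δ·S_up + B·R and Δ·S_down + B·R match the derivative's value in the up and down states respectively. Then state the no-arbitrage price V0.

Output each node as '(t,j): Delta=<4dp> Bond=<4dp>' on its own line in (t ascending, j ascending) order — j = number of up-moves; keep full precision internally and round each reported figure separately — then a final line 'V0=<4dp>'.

(0,0): Delta=-0.0024 Bond=0.2666
(1,0): Delta=-0.0382 Bond=3.1384
(1,1): Delta=-0.0008 Bond=0.0955
(2,0): Delta=-0.4682 Bond=28.7290
(2,1): Delta=-0.0190 Bond=1.6545
(2,2): Delta=0.0000 Bond=0.0000
(3,0): Delta=-1.0000 Bond=53.4381
(3,1): Delta=-0.4445 Bond=28.6640
(3,2): Delta=0.0000 Bond=0.0000
(3,3): Delta=0.0000 Bond=0.0000
V0=0.0067

The replicating-portfolio and risk-neutral prices coincide; use p* = (1.05−0.74)/(1.07−0.74) = 0.9394 for the latter.
Terminal values V(4,·): V(4,0)=23.7245, V(4,1)=9.2823, V(4,2)=0.0000, V(4,3)=0.0000, V(4,4)=0.0000
Node (3,0) S=43.7642: V=(p*·9.2823+(1−p*)·23.7245)/1.05=9.6739; Δ=(9.2823−23.7245)/(46.8277−32.3855)=-1.0000; B=V−Δ·S=53.4381
Node (3,1) S=63.2807: V=(p*·0.0000+(1−p*)·9.2823)/1.05=0.5358; Δ=(0.0000−9.2823)/(67.7103−46.8277)=-0.4445; B=V−Δ·S=28.6640
Node (3,2) S=91.5004: V=(p*·0.0000+(1−p*)·0.0000)/1.05=0.0000; Δ=(0.0000−0.0000)/(97.9054−67.7103)=0.0000; B=V−Δ·S=0.0000
Node (3,3) S=132.3046: V=(p*·0.0000+(1−p*)·0.0000)/1.05=0.0000; Δ=(0.0000−0.0000)/(141.5660−97.9054)=0.0000; B=V−Δ·S=0.0000
Node (2,0) S=59.1408: V=(p*·0.5358+(1−p*)·9.6739)/1.05=1.0377; Δ=(0.5358−9.6739)/(63.2807−43.7642)=-0.4682; B=V−Δ·S=28.7290
Node (2,1) S=85.5144: V=(p*·0.0000+(1−p*)·0.5358)/1.05=0.0309; Δ=(0.0000−0.5358)/(91.5004−63.2807)=-0.0190; B=V−Δ·S=1.6545
Node (2,2) S=123.6492: V=(p*·0.0000+(1−p*)·0.0000)/1.05=0.0000; Δ=(0.0000−0.0000)/(132.3046−91.5004)=0.0000; B=V−Δ·S=0.0000
Node (1,0) S=79.9200: V=(p*·0.0309+(1−p*)·1.0377)/1.05=0.0876; Δ=(0.0309−1.0377)/(85.5144−59.1408)=-0.0382; B=V−Δ·S=3.1384
Node (1,1) S=115.5600: V=(p*·0.0000+(1−p*)·0.0309)/1.05=0.0018; Δ=(0.0000−0.0309)/(123.6492−85.5144)=-0.0008; B=V−Δ·S=0.0955
Node (0,0) S=108.0000: V=(p*·0.0018+(1−p*)·0.0876)/1.05=0.0067; Δ=(0.0018−0.0876)/(115.5600−79.9200)=-0.0024; B=V−Δ·S=0.2666
The time-0 hedge costs 0.0067, which is the no-arbitrage price.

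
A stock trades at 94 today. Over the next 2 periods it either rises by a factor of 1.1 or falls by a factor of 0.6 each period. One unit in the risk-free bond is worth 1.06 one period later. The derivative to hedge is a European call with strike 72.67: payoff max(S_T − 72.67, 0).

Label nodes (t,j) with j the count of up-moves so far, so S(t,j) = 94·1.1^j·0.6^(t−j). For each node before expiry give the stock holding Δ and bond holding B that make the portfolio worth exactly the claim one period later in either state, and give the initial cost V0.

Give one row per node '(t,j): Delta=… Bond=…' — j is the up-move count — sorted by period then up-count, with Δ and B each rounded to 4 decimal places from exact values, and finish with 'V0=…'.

Since d<R<u, set p* = (R−d)/(u−d) = 0.9200; price each node as the discounted p*-expectation of its children.
Terminal values V(2,·): V(2,0)=0.0000, V(2,1)=0.0000, V(2,2)=41.0700
  t=1,j=0: stock 56.4000 → up 62.0400 (V=0.0000), down 33.8400 (V=0.0000). Price 0.0000; hedge Δ=0.0000, bond B=0.0000.
  t=1,j=1: stock 103.4000 → up 113.7400 (V=41.0700), down 62.0400 (V=0.0000). Price 35.6457; hedge Δ=0.7944, bond B=-46.4943.
  t=0,j=0: stock 94.0000 → up 103.4000 (V=35.6457), down 56.4000 (V=0.0000). Price 30.9377; hedge Δ=0.7584, bond B=-40.3536.
Each (Δ,B) replicates both successor values, so the strategy is self-financing and V0 is arbitrage-free.

(0,0): Delta=0.7584 Bond=-40.3536
(1,0): Delta=0.0000 Bond=0.0000
(1,1): Delta=0.7944 Bond=-46.4943
V0=30.9377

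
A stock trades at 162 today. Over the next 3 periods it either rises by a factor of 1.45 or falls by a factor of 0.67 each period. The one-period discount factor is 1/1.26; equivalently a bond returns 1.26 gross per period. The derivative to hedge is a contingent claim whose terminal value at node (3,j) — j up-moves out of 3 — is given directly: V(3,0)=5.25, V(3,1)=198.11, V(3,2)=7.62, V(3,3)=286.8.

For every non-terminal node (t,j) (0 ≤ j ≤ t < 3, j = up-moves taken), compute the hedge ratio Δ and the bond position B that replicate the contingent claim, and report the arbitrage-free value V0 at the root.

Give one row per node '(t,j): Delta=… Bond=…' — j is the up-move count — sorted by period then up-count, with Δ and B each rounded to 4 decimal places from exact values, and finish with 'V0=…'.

(0,0): Delta=0.5034 Bond=-4.5311
(1,0): Delta=-0.9104 Bond=147.7363
(1,1): Delta=0.7137 Bond=-55.1238
(2,0): Delta=3.4000 Bond=-127.3109
(2,1): Delta=-1.5517 Bond=287.0921
(2,2): Delta=1.0508 Bond=-184.2766
V0=77.0153

Risk-neutral probability p* = (R−d)/(u−d) = (1.26−0.67)/(1.45−0.67) = 0.7564.
Payoff layer (t=3): V(3,0)=5.2500, V(3,1)=198.1100, V(3,2)=7.6200, V(3,3)=286.8000
(2,0): S=72.7218. Δ = (V_up−V_dn)/(S_up−S_dn) = (198.1100−5.2500)/(105.4466−48.7236) = 3.4000. V = [p*·198.1100 + (1−p*)·5.2500]/1.26 = 119.9455. B = V − Δ·S = -127.3109.
(2,1): S=157.3830. Δ = (V_up−V_dn)/(S_up−S_dn) = (7.6200−198.1100)/(228.2054−105.4466) = -1.5517. V = [p*·7.6200 + (1−p*)·198.1100]/1.26 = 42.8741. B = V − Δ·S = 287.0921.
(2,2): S=340.6050. Δ = (V_up−V_dn)/(S_up−S_dn) = (286.8000−7.6200)/(493.8773−228.2054) = 1.0508. V = [p*·286.8000 + (1−p*)·7.6200]/1.26 = 173.6465. B = V − Δ·S = -184.2766.
(1,0): S=108.5400. Δ = (V_up−V_dn)/(S_up−S_dn) = (42.8741−119.9455)/(157.3830−72.7218) = -0.9104. V = [p*·42.8741 + (1−p*)·119.9455]/1.26 = 48.9269. B = V − Δ·S = 147.7363.
(1,1): S=234.9000. Δ = (V_up−V_dn)/(S_up−S_dn) = (173.6465−42.8741)/(340.6050−157.3830) = 0.7137. V = [p*·173.6465 + (1−p*)·42.8741]/1.26 = 112.5331. B = V − Δ·S = -55.1238.
(0,0): S=162.0000. Δ = (V_up−V_dn)/(S_up−S_dn) = (112.5331−48.9269)/(234.9000−108.5400) = 0.5034. V = [p*·112.5331 + (1−p*)·48.9269]/1.26 = 77.0153. B = V − Δ·S = -4.5311.
Check: Δ(0,0)·S0 + B(0,0) = 77.0153 = V0.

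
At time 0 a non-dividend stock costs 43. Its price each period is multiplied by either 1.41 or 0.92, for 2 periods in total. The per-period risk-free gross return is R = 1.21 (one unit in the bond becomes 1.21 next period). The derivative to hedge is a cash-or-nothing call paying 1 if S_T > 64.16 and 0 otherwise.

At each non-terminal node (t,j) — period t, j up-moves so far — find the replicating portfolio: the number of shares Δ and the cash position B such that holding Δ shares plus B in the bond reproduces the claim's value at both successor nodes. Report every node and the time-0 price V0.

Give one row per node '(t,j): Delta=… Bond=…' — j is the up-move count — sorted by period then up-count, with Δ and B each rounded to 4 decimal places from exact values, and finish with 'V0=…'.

Risk-neutral probability p* = (R−d)/(u−d) = (1.21−0.92)/(1.41−0.92) = 0.5918.
Terminal values V(2,·): V(2,0)=0.0000, V(2,1)=0.0000, V(2,2)=1.0000
Node (1,0) S=39.5600: V=(p*·0.0000+(1−p*)·0.0000)/1.21=0.0000; Δ=(0.0000−0.0000)/(55.7796−36.3952)=0.0000; B=V−Δ·S=0.0000
Node (1,1) S=60.6300: V=(p*·1.0000+(1−p*)·0.0000)/1.21=0.4891; Δ=(1.0000−0.0000)/(85.4883−55.7796)=0.0337; B=V−Δ·S=-1.5517
Node (0,0) S=43.0000: V=(p*·0.4891+(1−p*)·0.0000)/1.21=0.2392; Δ=(0.4891−0.0000)/(60.6300−39.5600)=0.0232; B=V−Δ·S=-0.7590
Root portfolio cost Δ·43+B reproduces V0=0.2392.

(0,0): Delta=0.0232 Bond=-0.7590
(1,0): Delta=0.0000 Bond=0.0000
(1,1): Delta=0.0337 Bond=-1.5517
V0=0.2392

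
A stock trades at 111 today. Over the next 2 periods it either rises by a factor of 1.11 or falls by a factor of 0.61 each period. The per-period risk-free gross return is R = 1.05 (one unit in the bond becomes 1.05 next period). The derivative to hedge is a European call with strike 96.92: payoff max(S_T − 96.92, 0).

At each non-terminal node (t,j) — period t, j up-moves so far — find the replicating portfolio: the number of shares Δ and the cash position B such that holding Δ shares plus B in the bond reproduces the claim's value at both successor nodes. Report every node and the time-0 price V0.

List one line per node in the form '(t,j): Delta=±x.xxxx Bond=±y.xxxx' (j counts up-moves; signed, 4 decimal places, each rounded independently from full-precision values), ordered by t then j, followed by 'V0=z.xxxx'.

(0,0): Delta=0.6017 Bond=-38.7987
(1,0): Delta=0.0000 Bond=0.0000
(1,1): Delta=0.6468 Bond=-46.2939
V0=27.9859

Under the risk-neutral measure, an up-move has probability p* = (R−d)/(u−d) = 0.8800 and values discount at R = 1.05.
Terminal values V(2,·): V(2,0)=0.0000, V(2,1)=0.0000, V(2,2)=39.8431
Node (1,0) S=67.7100: V=(p*·0.0000+(1−p*)·0.0000)/1.05=0.0000; Δ=(0.0000−0.0000)/(75.1581−41.3031)=0.0000; B=V−Δ·S=0.0000
Node (1,1) S=123.2100: V=(p*·39.8431+(1−p*)·0.0000)/1.05=33.3923; Δ=(39.8431−0.0000)/(136.7631−75.1581)=0.6468; B=V−Δ·S=-46.2939
Node (0,0) S=111.0000: V=(p*·33.3923+(1−p*)·0.0000)/1.05=27.9859; Δ=(33.3923−0.0000)/(123.2100−67.7100)=0.6017; B=V−Δ·S=-38.7987
Self-financing check: at every node Δ·S+B equals the discounted successor values.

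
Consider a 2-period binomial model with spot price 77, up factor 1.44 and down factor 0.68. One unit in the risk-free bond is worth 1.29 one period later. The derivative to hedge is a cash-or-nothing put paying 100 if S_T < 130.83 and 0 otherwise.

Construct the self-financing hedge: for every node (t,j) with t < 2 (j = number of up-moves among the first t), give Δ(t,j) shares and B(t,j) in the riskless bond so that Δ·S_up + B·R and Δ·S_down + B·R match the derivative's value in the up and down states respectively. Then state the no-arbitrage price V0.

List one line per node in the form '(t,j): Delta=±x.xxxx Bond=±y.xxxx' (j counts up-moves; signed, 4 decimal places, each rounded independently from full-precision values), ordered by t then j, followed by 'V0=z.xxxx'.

The replicating-portfolio and risk-neutral prices coincide; use p* = (1.29−0.68)/(1.44−0.68) = 0.8026 for the latter.
At expiry t=2: V(2,0)=100.0000, V(2,1)=100.0000, V(2,2)=0.0000
(1,0): S=52.3600. Δ = (V_up−V_dn)/(S_up−S_dn) = (100.0000−100.0000)/(75.3984−35.6048) = 0.0000. V = [p*·100.0000 + (1−p*)·100.0000]/1.29 = 77.5194. B = V − Δ·S = 77.5194.
(1,1): S=110.8800. Δ = (V_up−V_dn)/(S_up−S_dn) = (0.0000−100.0000)/(159.6672−75.3984) = -1.1867. V = [p*·0.0000 + (1−p*)·100.0000]/1.29 = 15.2999. B = V − Δ·S = 146.8788.
(0,0): S=77.0000. Δ = (V_up−V_dn)/(S_up−S_dn) = (15.2999−77.5194)/(110.8800−52.3600) = -1.0632. V = [p*·15.2999 + (1−p*)·77.5194]/1.29 = 21.3799. B = V − Δ·S = 103.2476.
The time-0 hedge costs 21.3799, which is the no-arbitrage price.

(0,0): Delta=-1.0632 Bond=103.2476
(1,0): Delta=0.0000 Bond=77.5194
(1,1): Delta=-1.1867 Bond=146.8788
V0=21.3799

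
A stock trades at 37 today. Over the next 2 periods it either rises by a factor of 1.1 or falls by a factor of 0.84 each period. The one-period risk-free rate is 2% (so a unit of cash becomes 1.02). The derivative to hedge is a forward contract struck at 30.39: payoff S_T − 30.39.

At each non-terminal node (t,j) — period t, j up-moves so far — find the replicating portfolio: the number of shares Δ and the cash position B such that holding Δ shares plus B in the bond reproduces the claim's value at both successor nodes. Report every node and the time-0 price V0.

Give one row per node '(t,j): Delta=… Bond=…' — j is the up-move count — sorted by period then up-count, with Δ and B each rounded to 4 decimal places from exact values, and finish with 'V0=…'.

(0,0): Delta=1.0000 Bond=-29.2099
(1,0): Delta=1.0000 Bond=-29.7941
(1,1): Delta=1.0000 Bond=-29.7941
V0=7.7901

Risk-neutral probability p* = (R−d)/(u−d) = (1.02−0.84)/(1.1−0.84) = 0.6923.
Payoff layer (t=2): V(2,0)=-4.2828, V(2,1)=3.7980, V(2,2)=14.3800
(1,0): S=31.0800. Δ = (V_up−V_dn)/(S_up−S_dn) = (3.7980−-4.2828)/(34.1880−26.1072) = 1.0000. V = [p*·3.7980 + (1−p*)·-4.2828]/1.02 = 1.2859. B = V − Δ·S = -29.7941.
(1,1): S=40.7000. Δ = (V_up−V_dn)/(S_up−S_dn) = (14.3800−3.7980)/(44.7700−34.1880) = 1.0000. V = [p*·14.3800 + (1−p*)·3.7980]/1.02 = 10.9059. B = V − Δ·S = -29.7941.
(0,0): S=37.0000. Δ = (V_up−V_dn)/(S_up−S_dn) = (10.9059−1.2859)/(40.7000−31.0800) = 1.0000. V = [p*·10.9059 + (1−p*)·1.2859]/1.02 = 7.7901. B = V − Δ·S = -29.2099.
Self-financing check: at every node Δ·S+B equals the discounted successor values.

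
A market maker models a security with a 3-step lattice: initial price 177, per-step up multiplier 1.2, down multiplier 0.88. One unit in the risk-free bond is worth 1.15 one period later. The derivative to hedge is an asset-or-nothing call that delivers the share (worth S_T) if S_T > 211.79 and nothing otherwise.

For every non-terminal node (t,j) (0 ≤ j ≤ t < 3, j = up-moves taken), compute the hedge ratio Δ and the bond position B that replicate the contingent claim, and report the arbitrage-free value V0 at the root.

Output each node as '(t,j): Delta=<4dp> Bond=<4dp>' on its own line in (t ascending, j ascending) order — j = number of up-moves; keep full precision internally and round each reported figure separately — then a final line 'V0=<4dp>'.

(0,0): Delta=1.5647 Bond=-106.9354
(1,0): Delta=3.3016 Bond=-393.5222
(1,1): Delta=1.3288 Bond=-72.8745
(2,0): Delta=0.0000 Bond=0.0000
(2,1): Delta=3.7500 Bond=-536.3562
(2,2): Delta=1.0000 Bond=0.0000
V0=170.0140

No-arbitrage ⇒ martingale measure with p* = (R−d)/(u−d) = 0.8437.
Payoff layer (t=3): V(3,0)=0.0000, V(3,1)=0.0000, V(3,2)=224.2944, V(3,3)=305.8560
  t=2,j=0: stock 137.0688 → up 164.4826 (V=0.0000), down 120.6205 (V=0.0000). Price 0.0000; hedge Δ=0.0000, bond B=0.0000.
  t=2,j=1: stock 186.9120 → up 224.2944 (V=224.2944), down 164.4826 (V=0.0000). Price 164.5638; hedge Δ=3.7500, bond B=-536.3562.
  t=2,j=2: stock 254.8800 → up 305.8560 (V=305.8560), down 224.2944 (V=224.2944). Price 254.8800; hedge Δ=1.0000, bond B=0.0000.
  t=1,j=0: stock 155.7600 → up 186.9120 (V=164.5638), down 137.0688 (V=0.0000). Price 120.7398; hedge Δ=3.3016, bond B=-393.5222.
  t=1,j=1: stock 212.4000 → up 254.8800 (V=254.8800), down 186.9120 (V=164.5638). Price 209.3636; hedge Δ=1.3288, bond B=-72.8745.
  t=0,j=0: stock 177.0000 → up 212.4000 (V=209.3636), down 155.7600 (V=120.7398). Price 170.0140; hedge Δ=1.5647, bond B=-106.9354.
Check: Δ(0,0)·S0 + B(0,0) = 170.0140 = V0.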